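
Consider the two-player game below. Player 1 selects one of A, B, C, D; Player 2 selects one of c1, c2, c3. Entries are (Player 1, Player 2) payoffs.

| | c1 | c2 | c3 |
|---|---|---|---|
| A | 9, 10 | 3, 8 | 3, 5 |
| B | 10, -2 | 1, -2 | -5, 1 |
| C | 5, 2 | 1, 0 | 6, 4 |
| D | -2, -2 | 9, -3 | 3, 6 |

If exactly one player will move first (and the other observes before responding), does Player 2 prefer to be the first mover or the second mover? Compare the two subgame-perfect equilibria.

If Player 1 leads: Player 2's best replies are A→c1, B→c3, C→c3, D→c3; Player 1's induced payoffs 9, -5, 6, 3; outcome (A, c1), payoffs (9, 10).
If Player 2 leads: Player 1's best replies are c1→B, c2→D, c3→C; Player 2's induced payoffs -2, -3, 4; outcome (C, c3), payoffs (6, 4).
Player 2 gets 4 moving first and 10 moving second, so Player 2 prefers to move second.

second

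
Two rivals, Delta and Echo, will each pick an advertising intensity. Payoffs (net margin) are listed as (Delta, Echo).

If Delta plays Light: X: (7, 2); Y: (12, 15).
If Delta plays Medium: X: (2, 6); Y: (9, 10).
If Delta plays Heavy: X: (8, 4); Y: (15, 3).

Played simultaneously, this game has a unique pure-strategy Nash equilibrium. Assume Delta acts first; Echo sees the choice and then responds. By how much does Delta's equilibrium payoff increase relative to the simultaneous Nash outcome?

Solve by backward induction (Delta leads).
- Light → Echo plays Y (best of 2, 15); Delta gets 12.
- Medium → Echo plays Y (best of 6, 10); Delta gets 9.
- Heavy → Echo plays X (best of 4, 3); Delta gets 8.
Delta's induced payoffs are 12, 9, 8, so Delta commits to Light. Subgame-perfect outcome: (Light, Y) with payoffs (12, 15).
For the simultaneous game, intersect best replies.
Delta's best replies: X→Heavy; Y→Heavy.
Echo's best replies: Light→Y; Medium→Y; Heavy→X.
Only (Heavy, X) has each player best-responding; Nash payoffs (8, 4).
Delta's commitment gain: 12 − 8 = 4.

4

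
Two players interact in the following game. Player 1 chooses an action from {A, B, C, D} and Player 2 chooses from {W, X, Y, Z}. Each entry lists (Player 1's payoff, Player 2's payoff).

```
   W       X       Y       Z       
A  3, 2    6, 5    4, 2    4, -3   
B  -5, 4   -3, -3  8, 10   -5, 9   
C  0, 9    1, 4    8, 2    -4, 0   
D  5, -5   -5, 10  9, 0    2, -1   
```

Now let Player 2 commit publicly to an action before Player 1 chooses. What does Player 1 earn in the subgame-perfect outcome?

Player 1 best-responds to each possible Player 2 move:
- W → Player 1 plays D (best of 3, -5, 0, 5); Player 2 gets -5.
- X → Player 1 plays A (best of 6, -3, 1, -5); Player 2 gets 5.
- Y → Player 1 plays D (best of 4, 8, 8, 9); Player 2 gets 0.
- Z → Player 1 plays A (best of 4, -5, -4, 2); Player 2 gets -3.
Player 2's induced payoffs are -5, 5, 0, -3, so Player 2 commits to X. Subgame-perfect outcome: (A, X) with payoffs (6, 5).

6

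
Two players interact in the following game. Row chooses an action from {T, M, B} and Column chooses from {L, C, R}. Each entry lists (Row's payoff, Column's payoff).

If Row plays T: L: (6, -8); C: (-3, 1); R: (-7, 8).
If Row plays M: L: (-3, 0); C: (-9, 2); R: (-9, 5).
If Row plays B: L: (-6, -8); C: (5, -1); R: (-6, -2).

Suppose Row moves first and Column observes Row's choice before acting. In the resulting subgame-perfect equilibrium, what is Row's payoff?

5

Solve by backward induction (Row leads).
- T: BR = R, leader payoff -7.
- M: BR = R, leader payoff -9.
- B: BR = C, leader payoff 5.
Among -7, -9, 5, the best is 5 at B. Subgame-perfect outcome: (B, C) with payoffs (5, -1).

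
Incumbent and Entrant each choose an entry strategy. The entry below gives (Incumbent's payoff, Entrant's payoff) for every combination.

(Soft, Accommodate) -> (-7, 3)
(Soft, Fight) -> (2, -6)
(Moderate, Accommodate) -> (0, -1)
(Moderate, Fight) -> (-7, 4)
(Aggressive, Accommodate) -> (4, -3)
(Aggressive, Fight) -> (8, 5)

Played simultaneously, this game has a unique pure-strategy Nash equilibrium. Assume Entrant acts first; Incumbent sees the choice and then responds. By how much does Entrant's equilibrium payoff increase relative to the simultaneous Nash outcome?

0

Incumbent best-responds to each possible Entrant move:
- Accommodate: Incumbent compares -7, 0, 4 and picks Aggressive; Entrant would get -3.
- Fight: Incumbent compares 2, -7, 8 and picks Aggressive; Entrant would get 5.
Entrant's induced payoffs are -3, 5, so Entrant commits to Fight. Subgame-perfect outcome: (Aggressive, Fight) with payoffs (8, 5).
Now find the simultaneous Nash equilibrium.
Incumbent's best replies: Accommodate→Aggressive; Fight→Aggressive.
Entrant's best replies: Soft→Accommodate; Moderate→Fight; Aggressive→Fight.
The unique mutual best reply is (Aggressive, Fight), giving (8, 5).
Entrant's commitment gain: 5 − 5 = 0.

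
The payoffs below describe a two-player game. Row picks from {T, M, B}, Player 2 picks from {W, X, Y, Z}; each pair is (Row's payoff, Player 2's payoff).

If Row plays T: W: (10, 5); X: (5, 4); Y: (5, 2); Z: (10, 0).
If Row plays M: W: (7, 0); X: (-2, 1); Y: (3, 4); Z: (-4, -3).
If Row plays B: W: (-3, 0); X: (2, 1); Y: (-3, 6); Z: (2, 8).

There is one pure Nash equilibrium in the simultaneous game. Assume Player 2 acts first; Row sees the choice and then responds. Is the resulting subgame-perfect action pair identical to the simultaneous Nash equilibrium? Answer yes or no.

yes

Work backward from Row's decision.
- W → Row plays T (best of 10, 7, -3); Player 2 gets 5.
- X → Row plays T (best of 5, -2, 2); Player 2 gets 4.
- Y → Row plays T (best of 5, 3, -3); Player 2 gets 2.
- Z → Row plays T (best of 10, -4, 2); Player 2 gets 0.
Maximizing over 5, 4, 2, 0, Player 2 chooses W. Subgame-perfect outcome: (T, W) with payoffs (10, 5).
Under simultaneous play:
Row's best replies: W→T; X→T; Y→T; Z→T.
Player 2's best replies: T→W; M→Y; B→Z.
The unique mutual best reply is (T, W), giving (10, 5).
Sequential outcome (T, W) coincides with the Nash profile (T, W).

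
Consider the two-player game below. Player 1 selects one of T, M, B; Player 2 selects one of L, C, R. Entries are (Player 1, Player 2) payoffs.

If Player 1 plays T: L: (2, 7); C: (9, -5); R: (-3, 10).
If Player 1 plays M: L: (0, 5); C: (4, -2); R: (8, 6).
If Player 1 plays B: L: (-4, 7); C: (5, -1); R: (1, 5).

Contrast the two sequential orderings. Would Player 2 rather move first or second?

If Player 1 leads: Player 2's best replies are T→R, M→R, B→L; Player 1's induced payoffs -3, 8, -4; outcome (M, R), payoffs (8, 6).
If Player 2 leads: Player 1's best replies are L→T, C→T, R→M; Player 2's induced payoffs 7, -5, 6; outcome (T, L), payoffs (2, 7).
Player 2 gets 7 moving first and 6 moving second, so Player 2 prefers to move first.

first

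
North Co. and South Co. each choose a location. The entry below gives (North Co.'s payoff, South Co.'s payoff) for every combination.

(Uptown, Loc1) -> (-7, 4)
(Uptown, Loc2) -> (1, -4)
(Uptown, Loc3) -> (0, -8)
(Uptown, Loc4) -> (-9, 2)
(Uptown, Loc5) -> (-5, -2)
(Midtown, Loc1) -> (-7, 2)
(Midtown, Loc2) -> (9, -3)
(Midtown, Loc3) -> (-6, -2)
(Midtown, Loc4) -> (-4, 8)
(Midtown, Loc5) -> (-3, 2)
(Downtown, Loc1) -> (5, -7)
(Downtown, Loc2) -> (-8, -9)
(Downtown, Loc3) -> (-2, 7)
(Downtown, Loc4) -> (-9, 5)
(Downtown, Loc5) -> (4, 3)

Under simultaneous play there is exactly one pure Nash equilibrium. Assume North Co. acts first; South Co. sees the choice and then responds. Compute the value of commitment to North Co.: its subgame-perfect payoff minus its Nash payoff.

2

Solve by backward induction (North Co. leads).
- Uptown: South Co. compares 4, -4, -8, 2, -2 and picks Loc1; North Co. would get -7.
- Midtown: South Co. compares 2, -3, -2, 8, 2 and picks Loc4; North Co. would get -4.
- Downtown: South Co. compares -7, -9, 7, 5, 3 and picks Loc3; North Co. would get -2.
Maximizing over -7, -4, -2, North Co. chooses Downtown. Subgame-perfect outcome: (Downtown, Loc3) with payoffs (-2, 7).
For the simultaneous game, intersect best replies.
North Co.'s best replies: Loc1→Downtown; Loc2→Midtown; Loc3→Uptown; Loc4→Midtown; Loc5→Downtown.
South Co.'s best replies: Uptown→Loc1; Midtown→Loc4; Downtown→Loc3.
Only (Midtown, Loc4) has each player best-responding; Nash payoffs (-4, 8).
North Co.'s commitment gain: -2 − -4 = 2.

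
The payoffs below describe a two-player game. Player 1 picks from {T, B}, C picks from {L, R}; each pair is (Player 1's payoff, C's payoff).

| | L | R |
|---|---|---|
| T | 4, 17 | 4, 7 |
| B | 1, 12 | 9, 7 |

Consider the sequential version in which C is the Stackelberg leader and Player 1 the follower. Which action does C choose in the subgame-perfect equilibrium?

L

Backward induction with C moving first.
- L: Player 1 compares 4, 1 and picks T; C would get 17.
- R: Player 1 compares 4, 9 and picks B; C would get 7.
Among 17, 7, the best is 17 at L. Subgame-perfect outcome: (T, L) with payoffs (4, 17).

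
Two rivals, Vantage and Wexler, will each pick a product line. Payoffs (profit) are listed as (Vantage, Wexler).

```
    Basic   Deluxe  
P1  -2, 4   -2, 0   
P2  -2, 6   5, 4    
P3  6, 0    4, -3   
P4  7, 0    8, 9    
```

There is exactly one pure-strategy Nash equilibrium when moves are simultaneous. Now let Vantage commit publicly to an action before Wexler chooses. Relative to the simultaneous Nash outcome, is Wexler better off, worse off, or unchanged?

unchanged

Work backward from Wexler's decision.
- P1 → Wexler plays Basic (best of 4, 0); Vantage gets -2.
- P2 → Wexler plays Basic (best of 6, 4); Vantage gets -2.
- P3 → Wexler plays Basic (best of 0, -3); Vantage gets 6.
- P4 → Wexler plays Deluxe (best of 0, 9); Vantage gets 8.
Maximizing over -2, -2, 6, 8, Vantage chooses P4. Subgame-perfect outcome: (P4, Deluxe) with payoffs (8, 9).
Now find the simultaneous Nash equilibrium.
Vantage's best replies: Basic→P4; Deluxe→P4.
Wexler's best replies: P1→Basic; P2→Basic; P3→Basic; P4→Deluxe.
Only (P4, Deluxe) has each player best-responding; Nash payoffs (8, 9).
Wexler earns 9 sequentially versus 9 at the Nash outcome: unchanged.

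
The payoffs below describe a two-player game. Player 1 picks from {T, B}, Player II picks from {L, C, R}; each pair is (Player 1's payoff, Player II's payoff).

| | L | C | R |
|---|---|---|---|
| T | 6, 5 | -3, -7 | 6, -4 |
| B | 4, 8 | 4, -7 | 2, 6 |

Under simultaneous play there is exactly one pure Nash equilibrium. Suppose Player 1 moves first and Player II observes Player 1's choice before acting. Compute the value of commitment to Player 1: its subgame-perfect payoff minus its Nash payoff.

0

Player II best-responds to each possible Player 1 move:
- T → Player II plays L (best of 5, -7, -4); Player 1 gets 6.
- B → Player II plays L (best of 8, -7, 6); Player 1 gets 4.
Player 1's induced payoffs are 6, 4, so Player 1 commits to T. Subgame-perfect outcome: (T, L) with payoffs (6, 5).
Under simultaneous play:
Player 1's best replies: L→T; C→B; R→T.
Player II's best replies: T→L; B→L.
The unique mutual best reply is (T, L), giving (6, 5).
Player 1's commitment gain: 6 − 6 = 0.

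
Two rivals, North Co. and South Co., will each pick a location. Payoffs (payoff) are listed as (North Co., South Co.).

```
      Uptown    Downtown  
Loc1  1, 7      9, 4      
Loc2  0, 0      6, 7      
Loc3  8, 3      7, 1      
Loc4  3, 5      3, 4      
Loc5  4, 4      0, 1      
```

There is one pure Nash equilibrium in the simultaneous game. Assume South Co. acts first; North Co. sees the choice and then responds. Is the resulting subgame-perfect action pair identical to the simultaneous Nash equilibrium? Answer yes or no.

no

Work backward from North Co.'s decision.
- Uptown: BR = Loc3, leader payoff 3.
- Downtown: BR = Loc1, leader payoff 4.
Maximizing over 3, 4, South Co. chooses Downtown. Subgame-perfect outcome: (Loc1, Downtown) with payoffs (9, 4).
Under simultaneous play:
North Co.'s best replies: Uptown→Loc3; Downtown→Loc1.
South Co.'s best replies: Loc1→Uptown; Loc2→Downtown; Loc3→Uptown; Loc4→Uptown; Loc5→Uptown.
The unique mutual best reply is (Loc3, Uptown), giving (8, 3).
Sequential outcome (Loc1, Downtown) differs from the Nash profile (Loc3, Uptown).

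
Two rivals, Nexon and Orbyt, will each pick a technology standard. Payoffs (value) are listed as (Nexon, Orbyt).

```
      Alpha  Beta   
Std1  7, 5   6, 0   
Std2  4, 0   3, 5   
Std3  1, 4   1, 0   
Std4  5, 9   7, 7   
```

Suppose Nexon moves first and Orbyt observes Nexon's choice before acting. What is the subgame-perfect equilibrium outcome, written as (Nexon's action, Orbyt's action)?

(Std1, Alpha)

Solve by backward induction (Nexon leads).
- Std1: BR = Alpha, leader payoff 7.
- Std2: BR = Beta, leader payoff 3.
- Std3: BR = Alpha, leader payoff 1.
- Std4: BR = Alpha, leader payoff 5.
Nexon's induced payoffs are 7, 3, 1, 5, so Nexon commits to Std1. Subgame-perfect outcome: (Std1, Alpha) with payoffs (7, 5).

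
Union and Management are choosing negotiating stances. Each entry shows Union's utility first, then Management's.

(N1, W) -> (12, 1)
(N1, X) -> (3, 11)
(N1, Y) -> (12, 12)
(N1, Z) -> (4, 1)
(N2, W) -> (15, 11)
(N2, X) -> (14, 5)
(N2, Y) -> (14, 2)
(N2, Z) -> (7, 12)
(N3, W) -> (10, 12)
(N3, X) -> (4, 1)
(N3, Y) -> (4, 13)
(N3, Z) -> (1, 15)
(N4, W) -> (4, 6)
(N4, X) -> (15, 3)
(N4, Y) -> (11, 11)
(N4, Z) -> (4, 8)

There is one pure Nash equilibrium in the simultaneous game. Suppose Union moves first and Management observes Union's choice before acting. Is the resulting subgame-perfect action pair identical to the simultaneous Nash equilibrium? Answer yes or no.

Backward induction with Union moving first.
- N1: Management compares 1, 11, 12, 1 and picks Y; Union would get 12.
- N2: Management compares 11, 5, 2, 12 and picks Z; Union would get 7.
- N3: Management compares 12, 1, 13, 15 and picks Z; Union would get 1.
- N4: Management compares 6, 3, 11, 8 and picks Y; Union would get 11.
Union's induced payoffs are 12, 7, 1, 11, so Union commits to N1. Subgame-perfect outcome: (N1, Y) with payoffs (12, 12).
For the simultaneous game, intersect best replies.
Union's best replies: W→N2; X→N4; Y→N2; Z→N2.
Management's best replies: N1→Y; N2→Z; N3→Z; N4→Y.
Only (N2, Z) has each player best-responding; Nash payoffs (7, 12).
Sequential outcome (N1, Y) differs from the Nash profile (N2, Z).

no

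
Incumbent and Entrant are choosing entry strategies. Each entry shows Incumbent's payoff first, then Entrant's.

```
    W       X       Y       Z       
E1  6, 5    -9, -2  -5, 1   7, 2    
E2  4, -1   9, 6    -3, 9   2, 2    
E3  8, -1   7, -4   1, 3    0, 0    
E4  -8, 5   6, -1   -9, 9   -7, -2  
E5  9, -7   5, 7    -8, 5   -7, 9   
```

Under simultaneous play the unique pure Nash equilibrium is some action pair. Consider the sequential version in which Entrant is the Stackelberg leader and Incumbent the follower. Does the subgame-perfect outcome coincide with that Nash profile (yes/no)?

Backward induction with Entrant moving first.
- W: Incumbent compares 6, 4, 8, -8, 9 and picks E5; Entrant would get -7.
- X: Incumbent compares -9, 9, 7, 6, 5 and picks E2; Entrant would get 6.
- Y: Incumbent compares -5, -3, 1, -9, -8 and picks E3; Entrant would get 3.
- Z: Incumbent compares 7, 2, 0, -7, -7 and picks E1; Entrant would get 2.
Maximizing over -7, 6, 3, 2, Entrant chooses X. Subgame-perfect outcome: (E2, X) with payoffs (9, 6).
For the simultaneous game, intersect best replies.
Incumbent's best replies: W→E5; X→E2; Y→E3; Z→E1.
Entrant's best replies: E1→W; E2→Y; E3→Y; E4→Y; E5→Z.
The unique mutual best reply is (E3, Y), giving (1, 3).
Sequential outcome (E2, X) differs from the Nash profile (E3, Y).

no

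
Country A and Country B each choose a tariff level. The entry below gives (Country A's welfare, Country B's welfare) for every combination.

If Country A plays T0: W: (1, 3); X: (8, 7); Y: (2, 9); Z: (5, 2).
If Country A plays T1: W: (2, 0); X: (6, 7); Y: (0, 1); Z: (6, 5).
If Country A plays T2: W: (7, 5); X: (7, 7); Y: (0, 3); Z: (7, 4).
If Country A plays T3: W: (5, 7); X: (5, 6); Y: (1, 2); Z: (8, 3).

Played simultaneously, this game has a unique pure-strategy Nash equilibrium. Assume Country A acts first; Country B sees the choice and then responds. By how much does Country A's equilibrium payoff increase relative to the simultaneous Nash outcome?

Solve by backward induction (Country A leads).
- T0: BR = Y, leader payoff 2.
- T1: BR = X, leader payoff 6.
- T2: BR = X, leader payoff 7.
- T3: BR = W, leader payoff 5.
Country A's induced payoffs are 2, 6, 7, 5, so Country A commits to T2. Subgame-perfect outcome: (T2, X) with payoffs (7, 7).
Now find the simultaneous Nash equilibrium.
Country A's best replies: W→T2; X→T0; Y→T0; Z→T3.
Country B's best replies: T0→Y; T1→X; T2→X; T3→W.
The unique mutual best reply is (T0, Y), giving (2, 9).
Country A's commitment gain: 7 − 2 = 5.

5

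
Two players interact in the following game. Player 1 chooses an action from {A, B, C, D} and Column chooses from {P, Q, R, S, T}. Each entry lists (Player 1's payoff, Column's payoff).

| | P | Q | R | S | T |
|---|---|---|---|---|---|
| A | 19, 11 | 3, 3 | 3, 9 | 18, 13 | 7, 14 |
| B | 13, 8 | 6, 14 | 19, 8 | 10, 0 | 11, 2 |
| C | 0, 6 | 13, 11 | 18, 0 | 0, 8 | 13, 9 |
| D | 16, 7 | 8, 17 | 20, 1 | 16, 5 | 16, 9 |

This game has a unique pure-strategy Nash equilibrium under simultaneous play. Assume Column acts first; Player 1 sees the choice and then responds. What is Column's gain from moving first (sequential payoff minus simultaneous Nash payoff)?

Player 1 best-responds to each possible Column move:
- P: BR = A, leader payoff 11.
- Q: BR = C, leader payoff 11.
- R: BR = D, leader payoff 1.
- S: BR = A, leader payoff 13.
- T: BR = D, leader payoff 9.
Among 11, 11, 1, 13, 9, the best is 13 at S. Subgame-perfect outcome: (A, S) with payoffs (18, 13).
For the simultaneous game, intersect best replies.
Player 1's best replies: P→A; Q→C; R→D; S→A; T→D.
Column's best replies: A→T; B→Q; C→Q; D→Q.
The unique mutual best reply is (C, Q), giving (13, 11).
Column's commitment gain: 13 − 11 = 2.

2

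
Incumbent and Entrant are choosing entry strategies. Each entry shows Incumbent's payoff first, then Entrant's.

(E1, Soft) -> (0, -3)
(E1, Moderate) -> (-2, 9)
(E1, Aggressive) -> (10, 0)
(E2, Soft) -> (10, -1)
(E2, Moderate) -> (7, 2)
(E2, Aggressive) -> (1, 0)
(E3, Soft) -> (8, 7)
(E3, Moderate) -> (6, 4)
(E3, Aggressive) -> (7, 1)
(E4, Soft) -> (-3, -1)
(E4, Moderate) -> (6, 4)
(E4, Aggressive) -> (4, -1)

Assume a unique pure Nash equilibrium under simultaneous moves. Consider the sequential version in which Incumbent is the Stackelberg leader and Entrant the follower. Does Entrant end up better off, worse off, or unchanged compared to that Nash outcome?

Solve by backward induction (Incumbent leads).
- E1: BR = Moderate, leader payoff -2.
- E2: BR = Moderate, leader payoff 7.
- E3: BR = Soft, leader payoff 8.
- E4: BR = Moderate, leader payoff 6.
Incumbent's induced payoffs are -2, 7, 8, 6, so Incumbent commits to E3. Subgame-perfect outcome: (E3, Soft) with payoffs (8, 7).
Under simultaneous play:
Incumbent's best replies: Soft→E2; Moderate→E2; Aggressive→E1.
Entrant's best replies: E1→Moderate; E2→Moderate; E3→Soft; E4→Moderate.
Only (E2, Moderate) has each player best-responding; Nash payoffs (7, 2).
Entrant earns 7 sequentially versus 2 at the Nash outcome: better off.

better off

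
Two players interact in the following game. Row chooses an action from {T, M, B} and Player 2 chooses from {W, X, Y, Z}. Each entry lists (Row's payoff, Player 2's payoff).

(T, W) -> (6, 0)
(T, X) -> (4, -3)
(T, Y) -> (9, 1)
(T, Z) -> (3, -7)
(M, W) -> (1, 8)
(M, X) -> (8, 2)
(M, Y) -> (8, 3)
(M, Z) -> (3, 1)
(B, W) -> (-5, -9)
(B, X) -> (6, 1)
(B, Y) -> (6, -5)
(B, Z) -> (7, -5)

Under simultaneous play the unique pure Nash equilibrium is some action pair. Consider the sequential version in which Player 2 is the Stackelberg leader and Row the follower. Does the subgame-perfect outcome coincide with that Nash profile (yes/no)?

no

Solve by backward induction (Player 2 leads).
- W → Row plays T (best of 6, 1, -5); Player 2 gets 0.
- X → Row plays M (best of 4, 8, 6); Player 2 gets 2.
- Y → Row plays T (best of 9, 8, 6); Player 2 gets 1.
- Z → Row plays B (best of 3, 3, 7); Player 2 gets -5.
Player 2's induced payoffs are 0, 2, 1, -5, so Player 2 commits to X. Subgame-perfect outcome: (M, X) with payoffs (8, 2).
Under simultaneous play:
Row's best replies: W→T; X→M; Y→T; Z→B.
Player 2's best replies: T→Y; M→W; B→X.
Only (T, Y) has each player best-responding; Nash payoffs (9, 1).
Sequential outcome (M, X) differs from the Nash profile (T, Y).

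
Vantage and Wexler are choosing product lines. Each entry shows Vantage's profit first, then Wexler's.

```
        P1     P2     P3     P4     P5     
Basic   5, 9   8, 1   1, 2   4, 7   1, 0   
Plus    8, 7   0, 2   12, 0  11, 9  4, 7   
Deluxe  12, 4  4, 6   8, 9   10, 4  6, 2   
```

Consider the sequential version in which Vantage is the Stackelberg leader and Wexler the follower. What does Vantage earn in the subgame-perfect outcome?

11

Wexler best-responds to each possible Vantage move:
- Basic: BR = P1, leader payoff 5.
- Plus: BR = P4, leader payoff 11.
- Deluxe: BR = P3, leader payoff 8.
Vantage's induced payoffs are 5, 11, 8, so Vantage commits to Plus. Subgame-perfect outcome: (Plus, P4) with payoffs (11, 9).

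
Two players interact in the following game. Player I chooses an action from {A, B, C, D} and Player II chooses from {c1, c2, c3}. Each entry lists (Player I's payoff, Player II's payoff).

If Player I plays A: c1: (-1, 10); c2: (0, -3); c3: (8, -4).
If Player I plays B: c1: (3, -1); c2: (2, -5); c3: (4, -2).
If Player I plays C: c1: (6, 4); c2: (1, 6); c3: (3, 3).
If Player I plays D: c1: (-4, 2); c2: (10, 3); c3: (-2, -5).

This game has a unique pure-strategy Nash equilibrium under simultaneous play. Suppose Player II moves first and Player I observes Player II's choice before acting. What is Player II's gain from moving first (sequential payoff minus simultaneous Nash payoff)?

Solve by backward induction (Player II leads).
- c1: Player I compares -1, 3, 6, -4 and picks C; Player II would get 4.
- c2: Player I compares 0, 2, 1, 10 and picks D; Player II would get 3.
- c3: Player I compares 8, 4, 3, -2 and picks A; Player II would get -4.
Among 4, 3, -4, the best is 4 at c1. Subgame-perfect outcome: (C, c1) with payoffs (6, 4).
Under simultaneous play:
Player I's best replies: c1→C; c2→D; c3→A.
Player II's best replies: A→c1; B→c1; C→c2; D→c2.
The unique mutual best reply is (D, c2), giving (10, 3).
Player II's commitment gain: 4 − 3 = 1.

1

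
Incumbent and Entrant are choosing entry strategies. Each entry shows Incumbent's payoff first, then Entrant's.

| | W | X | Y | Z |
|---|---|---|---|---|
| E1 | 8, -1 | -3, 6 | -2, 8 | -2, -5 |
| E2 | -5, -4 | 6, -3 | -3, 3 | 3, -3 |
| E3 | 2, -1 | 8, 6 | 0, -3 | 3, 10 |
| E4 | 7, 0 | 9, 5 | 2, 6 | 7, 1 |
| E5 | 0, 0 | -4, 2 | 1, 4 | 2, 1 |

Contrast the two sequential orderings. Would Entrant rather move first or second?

second

If Incumbent leads: Entrant's best replies are E1→Y, E2→Y, E3→Z, E4→Y, E5→Y; Incumbent's induced payoffs -2, -3, 3, 2, 1; outcome (E3, Z), payoffs (3, 10).
If Entrant leads: Incumbent's best replies are W→E1, X→E4, Y→E4, Z→E4; Entrant's induced payoffs -1, 5, 6, 1; outcome (E4, Y), payoffs (2, 6).
Entrant gets 6 moving first and 10 moving second, so Entrant prefers to move second.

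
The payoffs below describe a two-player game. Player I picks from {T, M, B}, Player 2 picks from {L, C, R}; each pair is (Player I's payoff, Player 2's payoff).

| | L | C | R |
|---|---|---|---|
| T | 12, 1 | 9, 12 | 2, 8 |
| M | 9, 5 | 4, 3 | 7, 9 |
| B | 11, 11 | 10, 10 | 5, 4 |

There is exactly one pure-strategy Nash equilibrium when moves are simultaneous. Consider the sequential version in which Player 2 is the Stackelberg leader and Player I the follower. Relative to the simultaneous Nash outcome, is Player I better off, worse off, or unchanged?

better off

Backward induction with Player 2 moving first.
- L: Player I compares 12, 9, 11 and picks T; Player 2 would get 1.
- C: Player I compares 9, 4, 10 and picks B; Player 2 would get 10.
- R: Player I compares 2, 7, 5 and picks M; Player 2 would get 9.
Among 1, 10, 9, the best is 10 at C. Subgame-perfect outcome: (B, C) with payoffs (10, 10).
Under simultaneous play:
Player I's best replies: L→T; C→B; R→M.
Player 2's best replies: T→C; M→R; B→L.
The unique mutual best reply is (M, R), giving (7, 9).
Player I earns 10 sequentially versus 7 at the Nash outcome: better off.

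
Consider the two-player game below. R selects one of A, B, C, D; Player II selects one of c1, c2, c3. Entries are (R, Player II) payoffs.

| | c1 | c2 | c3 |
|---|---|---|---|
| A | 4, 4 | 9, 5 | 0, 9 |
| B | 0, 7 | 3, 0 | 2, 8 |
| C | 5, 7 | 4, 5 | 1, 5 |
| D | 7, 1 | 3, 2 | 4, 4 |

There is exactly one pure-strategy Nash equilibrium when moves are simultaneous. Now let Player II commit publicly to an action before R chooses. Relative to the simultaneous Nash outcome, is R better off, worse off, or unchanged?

Work backward from R's decision.
- c1: R compares 4, 0, 5, 7 and picks D; Player II would get 1.
- c2: R compares 9, 3, 4, 3 and picks A; Player II would get 5.
- c3: R compares 0, 2, 1, 4 and picks D; Player II would get 4.
Maximizing over 1, 5, 4, Player II chooses c2. Subgame-perfect outcome: (A, c2) with payoffs (9, 5).
Under simultaneous play:
R's best replies: c1→D; c2→A; c3→D.
Player II's best replies: A→c3; B→c3; C→c1; D→c3.
The unique mutual best reply is (D, c3), giving (4, 4).
R earns 9 sequentially versus 4 at the Nash outcome: better off.

better off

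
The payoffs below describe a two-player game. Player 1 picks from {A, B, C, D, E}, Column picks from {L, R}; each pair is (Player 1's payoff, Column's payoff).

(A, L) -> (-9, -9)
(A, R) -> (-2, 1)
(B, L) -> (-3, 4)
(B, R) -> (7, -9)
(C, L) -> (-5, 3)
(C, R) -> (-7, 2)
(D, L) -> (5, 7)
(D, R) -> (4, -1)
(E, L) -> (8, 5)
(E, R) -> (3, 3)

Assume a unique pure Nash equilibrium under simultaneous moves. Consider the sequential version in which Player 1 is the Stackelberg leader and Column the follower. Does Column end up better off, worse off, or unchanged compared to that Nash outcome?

unchanged

Backward induction with Player 1 moving first.
- A → Column plays R (best of -9, 1); Player 1 gets -2.
- B → Column plays L (best of 4, -9); Player 1 gets -3.
- C → Column plays L (best of 3, 2); Player 1 gets -5.
- D → Column plays L (best of 7, -1); Player 1 gets 5.
- E → Column plays L (best of 5, 3); Player 1 gets 8.
Maximizing over -2, -3, -5, 5, 8, Player 1 chooses E. Subgame-perfect outcome: (E, L) with payoffs (8, 5).
Now find the simultaneous Nash equilibrium.
Player 1's best replies: L→E; R→B.
Column's best replies: A→R; B→L; C→L; D→L; E→L.
The unique mutual best reply is (E, L), giving (8, 5).
Column earns 5 sequentially versus 5 at the Nash outcome: unchanged.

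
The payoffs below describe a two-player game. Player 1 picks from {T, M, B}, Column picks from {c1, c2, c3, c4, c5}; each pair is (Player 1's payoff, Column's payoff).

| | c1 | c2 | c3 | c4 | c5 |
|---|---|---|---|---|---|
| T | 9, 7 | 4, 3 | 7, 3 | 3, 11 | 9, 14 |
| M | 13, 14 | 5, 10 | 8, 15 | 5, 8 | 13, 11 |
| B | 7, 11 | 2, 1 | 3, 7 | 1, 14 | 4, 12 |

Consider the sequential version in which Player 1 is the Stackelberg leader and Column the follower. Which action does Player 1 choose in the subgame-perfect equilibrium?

T

Solve by backward induction (Player 1 leads).
- T: Column compares 7, 3, 3, 11, 14 and picks c5; Player 1 would get 9.
- M: Column compares 14, 10, 15, 8, 11 and picks c3; Player 1 would get 8.
- B: Column compares 11, 1, 7, 14, 12 and picks c4; Player 1 would get 1.
Player 1's induced payoffs are 9, 8, 1, so Player 1 commits to T. Subgame-perfect outcome: (T, c5) with payoffs (9, 14).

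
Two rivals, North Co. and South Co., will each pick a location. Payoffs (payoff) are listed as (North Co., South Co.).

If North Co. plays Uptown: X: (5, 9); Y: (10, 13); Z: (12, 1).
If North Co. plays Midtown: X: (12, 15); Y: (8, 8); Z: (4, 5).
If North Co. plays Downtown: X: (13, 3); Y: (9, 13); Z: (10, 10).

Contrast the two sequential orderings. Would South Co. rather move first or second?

If North Co. leads: South Co.'s best replies are Uptown→Y, Midtown→X, Downtown→Y; North Co.'s induced payoffs 10, 12, 9; outcome (Midtown, X), payoffs (12, 15).
If South Co. leads: North Co.'s best replies are X→Downtown, Y→Uptown, Z→Uptown; South Co.'s induced payoffs 3, 13, 1; outcome (Uptown, Y), payoffs (10, 13).
South Co. gets 13 moving first and 15 moving second, so South Co. prefers to move second.

second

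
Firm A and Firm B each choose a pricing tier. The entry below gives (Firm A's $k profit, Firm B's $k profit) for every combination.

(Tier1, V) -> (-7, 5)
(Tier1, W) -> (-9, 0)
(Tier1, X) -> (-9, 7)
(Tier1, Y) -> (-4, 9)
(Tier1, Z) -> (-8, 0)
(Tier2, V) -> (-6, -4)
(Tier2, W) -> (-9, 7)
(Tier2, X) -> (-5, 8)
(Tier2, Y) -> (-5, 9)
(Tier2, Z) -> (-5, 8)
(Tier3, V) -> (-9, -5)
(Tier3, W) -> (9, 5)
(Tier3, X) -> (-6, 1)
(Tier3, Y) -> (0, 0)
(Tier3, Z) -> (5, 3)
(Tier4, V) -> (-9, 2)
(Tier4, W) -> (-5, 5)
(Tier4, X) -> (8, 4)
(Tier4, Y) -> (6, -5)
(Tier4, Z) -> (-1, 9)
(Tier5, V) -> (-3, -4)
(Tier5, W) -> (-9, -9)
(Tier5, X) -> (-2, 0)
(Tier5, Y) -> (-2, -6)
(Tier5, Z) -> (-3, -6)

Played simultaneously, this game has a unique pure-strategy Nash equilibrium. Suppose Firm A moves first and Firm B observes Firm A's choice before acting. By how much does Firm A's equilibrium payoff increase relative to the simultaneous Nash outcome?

0

Backward induction with Firm A moving first.
- Tier1: Firm B compares 5, 0, 7, 9, 0 and picks Y; Firm A would get -4.
- Tier2: Firm B compares -4, 7, 8, 9, 8 and picks Y; Firm A would get -5.
- Tier3: Firm B compares -5, 5, 1, 0, 3 and picks W; Firm A would get 9.
- Tier4: Firm B compares 2, 5, 4, -5, 9 and picks Z; Firm A would get -1.
- Tier5: Firm B compares -4, -9, 0, -6, -6 and picks X; Firm A would get -2.
Among -4, -5, 9, -1, -2, the best is 9 at Tier3. Subgame-perfect outcome: (Tier3, W) with payoffs (9, 5).
Now find the simultaneous Nash equilibrium.
Firm A's best replies: V→Tier5; W→Tier3; X→Tier4; Y→Tier4; Z→Tier3.
Firm B's best replies: Tier1→Y; Tier2→Y; Tier3→W; Tier4→Z; Tier5→X.
The unique mutual best reply is (Tier3, W), giving (9, 5).
Firm A's commitment gain: 9 − 9 = 0.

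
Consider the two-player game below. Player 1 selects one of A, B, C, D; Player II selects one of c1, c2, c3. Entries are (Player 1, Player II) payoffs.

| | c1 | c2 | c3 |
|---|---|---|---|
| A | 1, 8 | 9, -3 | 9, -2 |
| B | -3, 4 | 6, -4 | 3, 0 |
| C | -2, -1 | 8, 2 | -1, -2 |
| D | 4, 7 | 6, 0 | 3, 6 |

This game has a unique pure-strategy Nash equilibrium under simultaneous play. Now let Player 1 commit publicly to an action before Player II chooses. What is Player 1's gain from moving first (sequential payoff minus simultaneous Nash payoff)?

4

Solve by backward induction (Player 1 leads).
- A: Player II compares 8, -3, -2 and picks c1; Player 1 would get 1.
- B: Player II compares 4, -4, 0 and picks c1; Player 1 would get -3.
- C: Player II compares -1, 2, -2 and picks c2; Player 1 would get 8.
- D: Player II compares 7, 0, 6 and picks c1; Player 1 would get 4.
Among 1, -3, 8, 4, the best is 8 at C. Subgame-perfect outcome: (C, c2) with payoffs (8, 2).
Under simultaneous play:
Player 1's best replies: c1→D; c2→A; c3→A.
Player II's best replies: A→c1; B→c1; C→c2; D→c1.
Only (D, c1) has each player best-responding; Nash payoffs (4, 7).
Player 1's commitment gain: 8 − 4 = 4.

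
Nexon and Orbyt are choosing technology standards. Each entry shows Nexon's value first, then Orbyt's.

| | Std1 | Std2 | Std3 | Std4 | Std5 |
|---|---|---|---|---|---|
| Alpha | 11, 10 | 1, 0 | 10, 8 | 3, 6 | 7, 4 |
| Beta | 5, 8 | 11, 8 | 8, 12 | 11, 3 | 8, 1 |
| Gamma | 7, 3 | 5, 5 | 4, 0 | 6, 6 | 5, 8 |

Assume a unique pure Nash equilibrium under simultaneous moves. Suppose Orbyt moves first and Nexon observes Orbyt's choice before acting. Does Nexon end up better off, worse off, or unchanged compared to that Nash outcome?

Work backward from Nexon's decision.
- Std1: Nexon compares 11, 5, 7 and picks Alpha; Orbyt would get 10.
- Std2: Nexon compares 1, 11, 5 and picks Beta; Orbyt would get 8.
- Std3: Nexon compares 10, 8, 4 and picks Alpha; Orbyt would get 8.
- Std4: Nexon compares 3, 11, 6 and picks Beta; Orbyt would get 3.
- Std5: Nexon compares 7, 8, 5 and picks Beta; Orbyt would get 1.
Orbyt's induced payoffs are 10, 8, 8, 3, 1, so Orbyt commits to Std1. Subgame-perfect outcome: (Alpha, Std1) with payoffs (11, 10).
For the simultaneous game, intersect best replies.
Nexon's best replies: Std1→Alpha; Std2→Beta; Std3→Alpha; Std4→Beta; Std5→Beta.
Orbyt's best replies: Alpha→Std1; Beta→Std3; Gamma→Std5.
Only (Alpha, Std1) has each player best-responding; Nash payoffs (11, 10).
Nexon earns 11 sequentially versus 11 at the Nash outcome: unchanged.

unchanged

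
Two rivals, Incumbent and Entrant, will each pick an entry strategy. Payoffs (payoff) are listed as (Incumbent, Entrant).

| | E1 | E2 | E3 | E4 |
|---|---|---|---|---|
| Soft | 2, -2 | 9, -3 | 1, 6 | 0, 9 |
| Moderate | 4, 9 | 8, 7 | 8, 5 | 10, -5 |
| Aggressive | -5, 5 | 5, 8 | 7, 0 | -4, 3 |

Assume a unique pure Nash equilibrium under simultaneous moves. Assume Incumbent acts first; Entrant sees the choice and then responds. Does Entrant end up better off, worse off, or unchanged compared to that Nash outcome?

worse off

Work backward from Entrant's decision.
- Soft → Entrant plays E4 (best of -2, -3, 6, 9); Incumbent gets 0.
- Moderate → Entrant plays E1 (best of 9, 7, 5, -5); Incumbent gets 4.
- Aggressive → Entrant plays E2 (best of 5, 8, 0, 3); Incumbent gets 5.
Among 0, 4, 5, the best is 5 at Aggressive. Subgame-perfect outcome: (Aggressive, E2) with payoffs (5, 8).
Under simultaneous play:
Incumbent's best replies: E1→Moderate; E2→Soft; E3→Moderate; E4→Moderate.
Entrant's best replies: Soft→E4; Moderate→E1; Aggressive→E2.
Only (Moderate, E1) has each player best-responding; Nash payoffs (4, 9).
Entrant earns 8 sequentially versus 9 at the Nash outcome: worse off.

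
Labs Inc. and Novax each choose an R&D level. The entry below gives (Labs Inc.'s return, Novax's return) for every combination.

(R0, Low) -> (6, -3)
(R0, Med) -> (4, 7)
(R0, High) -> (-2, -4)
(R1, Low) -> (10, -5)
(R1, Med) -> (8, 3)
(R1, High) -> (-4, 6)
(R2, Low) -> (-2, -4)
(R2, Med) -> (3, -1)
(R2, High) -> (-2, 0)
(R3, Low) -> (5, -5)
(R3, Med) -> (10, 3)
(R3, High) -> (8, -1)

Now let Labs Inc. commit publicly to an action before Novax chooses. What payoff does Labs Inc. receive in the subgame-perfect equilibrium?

Novax best-responds to each possible Labs Inc. move:
- R0 → Novax plays Med (best of -3, 7, -4); Labs Inc. gets 4.
- R1 → Novax plays High (best of -5, 3, 6); Labs Inc. gets -4.
- R2 → Novax plays High (best of -4, -1, 0); Labs Inc. gets -2.
- R3 → Novax plays Med (best of -5, 3, -1); Labs Inc. gets 10.
Labs Inc.'s induced payoffs are 4, -4, -2, 10, so Labs Inc. commits to R3. Subgame-perfect outcome: (R3, Med) with payoffs (10, 3).

10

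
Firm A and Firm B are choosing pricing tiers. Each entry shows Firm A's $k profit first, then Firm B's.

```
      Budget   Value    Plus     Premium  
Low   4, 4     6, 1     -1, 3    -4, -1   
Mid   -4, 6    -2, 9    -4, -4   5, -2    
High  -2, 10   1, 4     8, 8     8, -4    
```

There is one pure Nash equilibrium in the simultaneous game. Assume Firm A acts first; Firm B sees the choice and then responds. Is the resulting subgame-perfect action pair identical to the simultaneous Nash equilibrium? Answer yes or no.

Work backward from Firm B's decision.
- Low: Firm B compares 4, 1, 3, -1 and picks Budget; Firm A would get 4.
- Mid: Firm B compares 6, 9, -4, -2 and picks Value; Firm A would get -2.
- High: Firm B compares 10, 4, 8, -4 and picks Budget; Firm A would get -2.
Firm A's induced payoffs are 4, -2, -2, so Firm A commits to Low. Subgame-perfect outcome: (Low, Budget) with payoffs (4, 4).
For the simultaneous game, intersect best replies.
Firm A's best replies: Budget→Low; Value→Low; Plus→High; Premium→High.
Firm B's best replies: Low→Budget; Mid→Value; High→Budget.
The unique mutual best reply is (Low, Budget), giving (4, 4).
Sequential outcome (Low, Budget) coincides with the Nash profile (Low, Budget).

yes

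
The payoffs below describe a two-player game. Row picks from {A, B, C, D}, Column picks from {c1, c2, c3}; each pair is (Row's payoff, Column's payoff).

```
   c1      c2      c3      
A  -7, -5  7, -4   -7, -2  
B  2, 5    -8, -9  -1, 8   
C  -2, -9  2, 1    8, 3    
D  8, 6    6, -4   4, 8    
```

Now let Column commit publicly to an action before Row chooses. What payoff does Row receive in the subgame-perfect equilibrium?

Work backward from Row's decision.
- c1: BR = D, leader payoff 6.
- c2: BR = A, leader payoff -4.
- c3: BR = C, leader payoff 3.
Column's induced payoffs are 6, -4, 3, so Column commits to c1. Subgame-perfect outcome: (D, c1) with payoffs (8, 6).

8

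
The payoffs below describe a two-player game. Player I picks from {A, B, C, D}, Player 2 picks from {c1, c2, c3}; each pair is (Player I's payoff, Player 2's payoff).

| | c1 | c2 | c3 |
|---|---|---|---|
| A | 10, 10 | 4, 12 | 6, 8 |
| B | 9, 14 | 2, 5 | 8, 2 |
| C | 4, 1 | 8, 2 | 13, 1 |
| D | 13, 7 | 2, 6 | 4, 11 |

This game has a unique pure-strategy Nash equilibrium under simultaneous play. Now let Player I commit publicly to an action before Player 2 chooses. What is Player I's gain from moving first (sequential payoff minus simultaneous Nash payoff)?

1

Player 2 best-responds to each possible Player I move:
- A → Player 2 plays c2 (best of 10, 12, 8); Player I gets 4.
- B → Player 2 plays c1 (best of 14, 5, 2); Player I gets 9.
- C → Player 2 plays c2 (best of 1, 2, 1); Player I gets 8.
- D → Player 2 plays c3 (best of 7, 6, 11); Player I gets 4.
Maximizing over 4, 9, 8, 4, Player I chooses B. Subgame-perfect outcome: (B, c1) with payoffs (9, 14).
Under simultaneous play:
Player I's best replies: c1→D; c2→C; c3→C.
Player 2's best replies: A→c2; B→c1; C→c2; D→c3.
The unique mutual best reply is (C, c2), giving (8, 2).
Player I's commitment gain: 9 − 8 = 1.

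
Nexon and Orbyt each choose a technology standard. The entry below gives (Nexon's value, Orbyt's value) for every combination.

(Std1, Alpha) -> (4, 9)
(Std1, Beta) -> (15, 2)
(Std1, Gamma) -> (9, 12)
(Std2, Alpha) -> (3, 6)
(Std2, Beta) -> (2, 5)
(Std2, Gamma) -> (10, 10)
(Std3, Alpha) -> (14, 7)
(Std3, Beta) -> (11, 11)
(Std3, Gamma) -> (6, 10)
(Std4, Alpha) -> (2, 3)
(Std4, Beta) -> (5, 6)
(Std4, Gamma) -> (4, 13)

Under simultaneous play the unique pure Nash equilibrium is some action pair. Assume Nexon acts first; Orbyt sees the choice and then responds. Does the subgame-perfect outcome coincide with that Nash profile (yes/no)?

Backward induction with Nexon moving first.
- Std1: BR = Gamma, leader payoff 9.
- Std2: BR = Gamma, leader payoff 10.
- Std3: BR = Beta, leader payoff 11.
- Std4: BR = Gamma, leader payoff 4.
Among 9, 10, 11, 4, the best is 11 at Std3. Subgame-perfect outcome: (Std3, Beta) with payoffs (11, 11).
For the simultaneous game, intersect best replies.
Nexon's best replies: Alpha→Std3; Beta→Std1; Gamma→Std2.
Orbyt's best replies: Std1→Gamma; Std2→Gamma; Std3→Beta; Std4→Gamma.
Only (Std2, Gamma) has each player best-responding; Nash payoffs (10, 10).
Sequential outcome (Std3, Beta) differs from the Nash profile (Std2, Gamma).

no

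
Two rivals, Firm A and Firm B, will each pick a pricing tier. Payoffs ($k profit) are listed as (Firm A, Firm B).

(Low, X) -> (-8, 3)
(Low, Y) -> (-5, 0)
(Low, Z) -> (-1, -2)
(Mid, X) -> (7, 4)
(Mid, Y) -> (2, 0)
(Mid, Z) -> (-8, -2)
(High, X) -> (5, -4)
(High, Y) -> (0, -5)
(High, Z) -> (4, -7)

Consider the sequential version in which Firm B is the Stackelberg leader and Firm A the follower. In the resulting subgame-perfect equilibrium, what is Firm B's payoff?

Firm A best-responds to each possible Firm B move:
- X → Firm A plays Mid (best of -8, 7, 5); Firm B gets 4.
- Y → Firm A plays Mid (best of -5, 2, 0); Firm B gets 0.
- Z → Firm A plays High (best of -1, -8, 4); Firm B gets -7.
Among 4, 0, -7, the best is 4 at X. Subgame-perfect outcome: (Mid, X) with payoffs (7, 4).

4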